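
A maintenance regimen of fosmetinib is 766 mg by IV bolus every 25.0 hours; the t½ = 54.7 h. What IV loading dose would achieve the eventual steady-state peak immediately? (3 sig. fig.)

k = ln 2 / 54.7 = 0.01267 h⁻¹
Accumulation ratio R = 1 / (1 − e^(−kτ)) = 1 / (1 − e^(−0.01267×25.0)) = 1 / (1 − 0.7285) = 3.683
Loading dose = maintenance dose × R = 766 × 3.683 ≈ 2820 mg

2820 mg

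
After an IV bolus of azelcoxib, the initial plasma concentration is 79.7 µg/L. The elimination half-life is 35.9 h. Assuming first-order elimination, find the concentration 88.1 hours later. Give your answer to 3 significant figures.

k = ln 2 / 35.9 = 0.01931 h⁻¹
C(t) = C₀ e^(−kt) = 79.7 × e^(−0.01931 × 88.1) = 79.7 × e^(−1.701) = 79.7 × 0.1825 ≈ 14.5 µg/L

14.5 µg/L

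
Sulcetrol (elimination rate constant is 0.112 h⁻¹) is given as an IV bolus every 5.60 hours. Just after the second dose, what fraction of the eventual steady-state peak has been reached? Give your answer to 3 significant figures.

f_n = 1 − e^(−nkτ) = 1 − e^(−2 × 0.1120 × 5.60) = 1 − e^(−1.254) = 1 − 0.2852 ≈ 0.715

0.715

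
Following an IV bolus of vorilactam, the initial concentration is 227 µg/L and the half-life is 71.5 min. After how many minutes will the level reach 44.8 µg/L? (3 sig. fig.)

167 minutes

k = ln 2 / 71.5 = 0.009694 min⁻¹
C(t) = C₀ e^(−kt)  ⇒  t = ln(C₀/C) / k
t = ln(227/44.8) / 0.009694 = 1.623 / 0.009694 ≈ 167 minutes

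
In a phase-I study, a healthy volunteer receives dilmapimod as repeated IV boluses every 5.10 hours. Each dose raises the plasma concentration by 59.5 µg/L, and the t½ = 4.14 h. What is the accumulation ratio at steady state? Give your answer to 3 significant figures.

1.74

k = ln 2 / 4.14 = 0.1674 h⁻¹
Fraction remaining after one interval: e^(−kτ) = e^(−0.1674 × 5.10) = 0.4258
R = 1 / (1 − 0.4258) = 1 / 0.5742 ≈ 1.74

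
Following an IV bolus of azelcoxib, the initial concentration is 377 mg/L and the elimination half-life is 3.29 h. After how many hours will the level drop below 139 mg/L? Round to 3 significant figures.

k = ln 2 / 3.29 = 0.2107 h⁻¹
C(t) = C₀ e^(−kt)  ⇒  t = ln(C₀/C) / k
t = ln(377/139) / 0.2107 = 0.9978 / 0.2107 ≈ 4.74 hours

4.74 hours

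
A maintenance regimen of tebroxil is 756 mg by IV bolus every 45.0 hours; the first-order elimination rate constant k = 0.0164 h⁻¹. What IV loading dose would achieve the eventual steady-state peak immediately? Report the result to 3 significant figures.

1450 mg

Accumulation ratio R = 1 / (1 − e^(−kτ)) = 1 / (1 − e^(−0.01640×45.0)) = 1 / (1 − 0.4781) = 1.916
Loading dose = maintenance dose × R = 756 × 1.916 ≈ 1450 mg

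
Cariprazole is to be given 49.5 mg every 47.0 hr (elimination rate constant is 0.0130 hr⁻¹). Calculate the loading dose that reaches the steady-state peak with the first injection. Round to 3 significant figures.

Accumulation ratio R = 1 / (1 − e^(−kτ)) = 1 / (1 − e^(−0.01300×47.0)) = 1 / (1 − 0.5428) = 2.187
Loading dose = maintenance dose × R = 49.5 × 2.187 ≈ 108 mg

108 mg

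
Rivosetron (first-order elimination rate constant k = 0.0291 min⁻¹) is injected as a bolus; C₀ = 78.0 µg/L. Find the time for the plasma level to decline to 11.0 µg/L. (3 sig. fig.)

67.3 minutes

C(t) = C₀ e^(−kt)  ⇒  t = ln(C₀/C) / k
t = ln(78.0/11.0) / 0.02910 = 1.959 / 0.02910 ≈ 67.3 minutes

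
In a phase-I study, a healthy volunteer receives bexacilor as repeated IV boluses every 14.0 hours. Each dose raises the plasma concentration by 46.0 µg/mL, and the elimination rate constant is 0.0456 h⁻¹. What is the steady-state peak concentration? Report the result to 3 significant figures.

97.5 µg/mL

Fraction remaining after one interval: e^(−kτ) = e^(−0.04560 × 14.0) = 0.5281
R = 1 / (1 − 0.5281) = 2.119
Css,max = 46.0 × 2.119 ≈ 97.5 µg/mL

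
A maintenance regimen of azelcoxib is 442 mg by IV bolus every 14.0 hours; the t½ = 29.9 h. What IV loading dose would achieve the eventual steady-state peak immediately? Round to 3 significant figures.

1590 mg

k = ln 2 / 29.9 = 0.02318 h⁻¹
Accumulation ratio R = 1 / (1 − e^(−kτ)) = 1 / (1 − e^(−0.02318×14.0)) = 1 / (1 − 0.7229) = 3.608
Loading dose = maintenance dose × R = 442 × 3.608 ≈ 1590 mg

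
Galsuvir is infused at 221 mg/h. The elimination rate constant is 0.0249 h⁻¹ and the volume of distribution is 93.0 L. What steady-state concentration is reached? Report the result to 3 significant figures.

CL = k · V = 0.0249 × 93.0 = 2.316 L/h
Css = rate / CL = 221 / 2.316 ≈ 95.4 µg/mL

95.4 µg/mL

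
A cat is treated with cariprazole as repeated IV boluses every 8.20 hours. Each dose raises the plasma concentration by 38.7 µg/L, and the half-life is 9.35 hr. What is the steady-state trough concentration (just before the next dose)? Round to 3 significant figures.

46.3 µg/L

k = ln 2 / 9.35 = 0.07413 hr⁻¹
Fraction remaining after one interval: e^(−kτ) = e^(−0.07413 × 8.20) = 0.5445
R = 1 / (1 − 0.5445) = 2.195
Css,max = 38.7 × 2.195 = 84.96 µg/L
Css,min = Css,max × e^(−kτ) = 84.96 × 0.5445 ≈ 46.3 µg/L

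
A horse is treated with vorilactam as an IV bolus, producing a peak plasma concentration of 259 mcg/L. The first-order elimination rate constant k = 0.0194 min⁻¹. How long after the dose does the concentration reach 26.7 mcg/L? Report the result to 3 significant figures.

C(t) = C₀ e^(−kt)  ⇒  t = ln(C₀/C) / k
t = ln(259/26.7) / 0.01940 = 2.272 / 0.01940 ≈ 117 minutes

117 minutes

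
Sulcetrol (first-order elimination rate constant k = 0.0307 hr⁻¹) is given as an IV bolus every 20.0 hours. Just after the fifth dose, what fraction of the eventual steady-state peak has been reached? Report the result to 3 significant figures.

0.954

f_n = 1 − e^(−nkτ) = 1 − e^(−5 × 0.03070 × 20.0) = 1 − e^(−3.070) = 1 − 0.04642 ≈ 0.954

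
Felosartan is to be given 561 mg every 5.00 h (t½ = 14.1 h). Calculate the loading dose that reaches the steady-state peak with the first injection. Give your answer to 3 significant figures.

2570 mg

k = ln 2 / 14.1 = 0.04916 h⁻¹
Accumulation ratio R = 1 / (1 − e^(−kτ)) = 1 / (1 − e^(−0.04916×5.00)) = 1 / (1 − 0.7821) = 4.589
Loading dose = maintenance dose × R = 561 × 4.589 ≈ 2570 mg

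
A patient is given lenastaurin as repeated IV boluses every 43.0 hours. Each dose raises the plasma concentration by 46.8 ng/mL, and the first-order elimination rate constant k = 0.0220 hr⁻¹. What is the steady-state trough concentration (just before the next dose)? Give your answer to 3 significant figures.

29.7 ng/mL

Fraction remaining after one interval: e^(−kτ) = e^(−0.02200 × 43.0) = 0.3883
R = 1 / (1 − 0.3883) = 1.635
Css,max = 46.8 × 1.635 = 76.51 ng/mL
Css,min = Css,max × e^(−kτ) = 76.51 × 0.3883 ≈ 29.7 ng/mL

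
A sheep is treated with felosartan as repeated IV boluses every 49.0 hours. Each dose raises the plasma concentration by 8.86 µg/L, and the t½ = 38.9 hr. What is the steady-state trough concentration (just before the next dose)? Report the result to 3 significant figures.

k = ln 2 / 38.9 = 0.01782 hr⁻¹
Fraction remaining after one interval: e^(−kτ) = e^(−0.01782 × 49.0) = 0.4176
R = 1 / (1 − 0.4176) = 1.717
Css,max = 8.86 × 1.717 = 15.21 µg/L
Css,min = Css,max × e^(−kτ) = 15.21 × 0.4176 ≈ 6.35 µg/L

6.35 µg/L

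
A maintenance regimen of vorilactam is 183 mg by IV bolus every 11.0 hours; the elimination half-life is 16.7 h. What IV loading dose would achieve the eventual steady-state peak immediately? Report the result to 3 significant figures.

k = ln 2 / 16.7 = 0.04151 h⁻¹
Accumulation ratio R = 1 / (1 − e^(−kτ)) = 1 / (1 − e^(−0.04151×11.0)) = 1 / (1 − 0.6335) = 2.728
Loading dose = maintenance dose × R = 183 × 2.728 ≈ 499 mg

499 mg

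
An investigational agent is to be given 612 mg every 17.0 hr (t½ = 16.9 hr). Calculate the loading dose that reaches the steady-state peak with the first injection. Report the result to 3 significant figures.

1220 mg

k = ln 2 / 16.9 = 0.04101 hr⁻¹
Accumulation ratio R = 1 / (1 − e^(−kτ)) = 1 / (1 − e^(−0.04101×17.0)) = 1 / (1 − 0.4980) = 1.992
Loading dose = maintenance dose × R = 612 × 1.992 ≈ 1220 mg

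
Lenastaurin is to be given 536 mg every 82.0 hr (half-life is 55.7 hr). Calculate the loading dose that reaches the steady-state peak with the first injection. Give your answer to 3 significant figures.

k = ln 2 / 55.7 = 0.01244 hr⁻¹
Accumulation ratio R = 1 / (1 − e^(−kτ)) = 1 / (1 − e^(−0.01244×82.0)) = 1 / (1 − 0.3604) = 1.564
Loading dose = maintenance dose × R = 536 × 1.564 ≈ 838 mg

838 mg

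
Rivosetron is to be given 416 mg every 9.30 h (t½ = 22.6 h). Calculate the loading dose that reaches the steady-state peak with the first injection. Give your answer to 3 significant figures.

1680 mg

k = ln 2 / 22.6 = 0.03067 h⁻¹
Accumulation ratio R = 1 / (1 − e^(−kτ)) = 1 / (1 − e^(−0.03067×9.30)) = 1 / (1 − 0.7518) = 4.030
Loading dose = maintenance dose × R = 416 × 4.030 ≈ 1680 mg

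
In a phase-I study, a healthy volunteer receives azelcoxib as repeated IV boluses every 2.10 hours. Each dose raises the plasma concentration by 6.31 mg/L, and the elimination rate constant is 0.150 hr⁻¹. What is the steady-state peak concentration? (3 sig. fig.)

Fraction remaining after one interval: e^(−kτ) = e^(−0.1500 × 2.10) = 0.7298
R = 1 / (1 − 0.7298) = 3.701
Css,max = 6.31 × 3.701 ≈ 23.4 mg/L

23.4 mg/L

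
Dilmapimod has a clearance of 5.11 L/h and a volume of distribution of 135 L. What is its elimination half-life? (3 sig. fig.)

18.3 hours

k = CL / V = 5.11 / 135 = 0.03785 h⁻¹
t½ = ln 2 / k = ln 2 / 0.03785 ≈ 18.3 hours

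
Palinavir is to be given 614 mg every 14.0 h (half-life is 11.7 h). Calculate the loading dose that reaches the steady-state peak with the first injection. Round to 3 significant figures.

k = ln 2 / 11.7 = 0.05924 h⁻¹
Accumulation ratio R = 1 / (1 − e^(−kτ)) = 1 / (1 − e^(−0.05924×14.0)) = 1 / (1 − 0.4363) = 1.774
Loading dose = maintenance dose × R = 614 × 1.774 ≈ 1090 mg

1090 mg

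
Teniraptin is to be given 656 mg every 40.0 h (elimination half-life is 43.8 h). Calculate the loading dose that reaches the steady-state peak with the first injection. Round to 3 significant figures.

k = ln 2 / 43.8 = 0.01583 h⁻¹
Accumulation ratio R = 1 / (1 − e^(−kτ)) = 1 / (1 − e^(−0.01583×40.0)) = 1 / (1 − 0.5310) = 2.132
Loading dose = maintenance dose × R = 656 × 2.132 ≈ 1400 mg

1400 mg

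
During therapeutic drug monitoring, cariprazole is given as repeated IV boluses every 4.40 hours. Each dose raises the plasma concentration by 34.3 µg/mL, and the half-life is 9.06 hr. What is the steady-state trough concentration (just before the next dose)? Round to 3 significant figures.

k = ln 2 / 9.06 = 0.07651 hr⁻¹
Fraction remaining after one interval: e^(−kτ) = e^(−0.07651 × 4.40) = 0.7142
R = 1 / (1 − 0.7142) = 3.499
Css,max = 34.3 × 3.499 = 120.0 µg/mL
Css,min = Css,max × e^(−kτ) = 120.0 × 0.7142 ≈ 85.7 µg/mL

85.7 µg/mL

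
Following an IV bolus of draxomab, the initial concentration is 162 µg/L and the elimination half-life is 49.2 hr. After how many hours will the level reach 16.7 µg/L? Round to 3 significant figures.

k = ln 2 / 49.2 = 0.01409 hr⁻¹
C(t) = C₀ e^(−kt)  ⇒  t = ln(C₀/C) / k
t = ln(162/16.7) / 0.01409 = 2.272 / 0.01409 ≈ 161 hours

161 hours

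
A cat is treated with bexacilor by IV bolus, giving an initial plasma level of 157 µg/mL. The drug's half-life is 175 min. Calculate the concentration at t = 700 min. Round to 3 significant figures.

9.81 µg/mL

k = ln 2 / 175 = 0.003961 min⁻¹
700 min is 4.000 half-lives, so C = 157 × (1/2)^4.000 = 157 × 0.06250 ≈ 9.81 µg/mL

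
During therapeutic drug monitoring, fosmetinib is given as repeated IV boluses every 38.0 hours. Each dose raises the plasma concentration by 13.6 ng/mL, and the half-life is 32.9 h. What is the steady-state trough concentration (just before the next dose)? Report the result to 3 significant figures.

k = ln 2 / 32.9 = 0.02107 h⁻¹
Fraction remaining after one interval: e^(−kτ) = e^(−0.02107 × 38.0) = 0.4491
R = 1 / (1 − 0.4491) = 1.815
Css,max = 13.6 × 1.815 = 24.69 ng/mL
Css,min = Css,max × e^(−kτ) = 24.69 × 0.4491 ≈ 11.1 ng/mL

11.1 ng/mL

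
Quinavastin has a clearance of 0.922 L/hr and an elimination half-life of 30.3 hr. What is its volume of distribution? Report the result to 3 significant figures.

k = ln 2 / t½ = ln 2 / 30.3 = 0.02288 hr⁻¹
V = CL / k = 0.922 / 0.02288 ≈ 40.3 L

40.3 L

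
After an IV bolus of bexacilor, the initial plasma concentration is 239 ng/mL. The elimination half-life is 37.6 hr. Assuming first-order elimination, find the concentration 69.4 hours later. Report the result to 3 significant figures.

66.5 ng/mL

k = ln 2 / 37.6 = 0.01843 hr⁻¹
C(t) = C₀ e^(−kt) = 239 × e^(−0.01843 × 69.4) = 239 × e^(−1.279) = 239 × 0.2782 ≈ 66.5 ng/mL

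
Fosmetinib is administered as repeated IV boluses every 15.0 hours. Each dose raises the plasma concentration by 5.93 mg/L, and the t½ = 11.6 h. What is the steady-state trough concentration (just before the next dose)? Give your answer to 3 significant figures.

k = ln 2 / 11.6 = 0.05975 h⁻¹
Fraction remaining after one interval: e^(−kτ) = e^(−0.05975 × 15.0) = 0.4081
R = 1 / (1 − 0.4081) = 1.689
Css,max = 5.93 × 1.689 = 10.02 mg/L
Css,min = Css,max × e^(−kτ) = 10.02 × 0.4081 ≈ 4.09 mg/L

4.09 mg/L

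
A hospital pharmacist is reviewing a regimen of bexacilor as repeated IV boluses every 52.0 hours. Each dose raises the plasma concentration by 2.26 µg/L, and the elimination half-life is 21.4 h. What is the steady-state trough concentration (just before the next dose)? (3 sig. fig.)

k = ln 2 / 21.4 = 0.03239 h⁻¹
Fraction remaining after one interval: e^(−kτ) = e^(−0.03239 × 52.0) = 0.1856
R = 1 / (1 − 0.1856) = 1.228
Css,max = 2.26 × 1.228 = 2.775 µg/L
Css,min = Css,max × e^(−kτ) = 2.775 × 0.1856 ≈ 0.515 µg/L

0.515 µg/L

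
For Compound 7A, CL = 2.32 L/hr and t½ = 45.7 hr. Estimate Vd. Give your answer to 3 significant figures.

k = ln 2 / t½ = ln 2 / 45.7 = 0.01517 hr⁻¹
V = CL / k = 2.32 / 0.01517 ≈ 153 L

153 L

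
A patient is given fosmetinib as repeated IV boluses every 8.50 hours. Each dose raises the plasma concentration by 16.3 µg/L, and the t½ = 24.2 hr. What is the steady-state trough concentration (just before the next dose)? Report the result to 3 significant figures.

k = ln 2 / 24.2 = 0.02864 hr⁻¹
Fraction remaining after one interval: e^(−kτ) = e^(−0.02864 × 8.50) = 0.7839
R = 1 / (1 − 0.7839) = 4.628
Css,max = 16.3 × 4.628 = 75.43 µg/L
Css,min = Css,max × e^(−kτ) = 75.43 × 0.7839 ≈ 59.1 µg/L

59.1 µg/L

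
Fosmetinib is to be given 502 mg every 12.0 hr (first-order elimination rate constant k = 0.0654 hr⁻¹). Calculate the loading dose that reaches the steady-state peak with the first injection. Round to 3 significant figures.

923 mg

Accumulation ratio R = 1 / (1 − e^(−kτ)) = 1 / (1 − e^(−0.06540×12.0)) = 1 / (1 − 0.4562) = 1.839
Loading dose = maintenance dose × R = 502 × 1.839 ≈ 923 mg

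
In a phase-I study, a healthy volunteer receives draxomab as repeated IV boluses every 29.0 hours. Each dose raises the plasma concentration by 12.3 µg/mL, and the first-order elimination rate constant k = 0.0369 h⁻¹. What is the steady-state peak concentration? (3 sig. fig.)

Fraction remaining after one interval: e^(−kτ) = e^(−0.03690 × 29.0) = 0.3430
R = 1 / (1 − 0.3430) = 1.522
Css,max = 12.3 × 1.522 ≈ 18.7 µg/mL

18.7 µg/mL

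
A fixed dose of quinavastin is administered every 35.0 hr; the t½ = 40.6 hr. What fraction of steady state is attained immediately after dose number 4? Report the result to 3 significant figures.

k = ln 2 / 40.6 = 0.01707 hr⁻¹
f_n = 1 − e^(−nkτ) = 1 − e^(−4 × 0.01707 × 35.0) = 1 − e^(−2.390) = 1 − 0.09161 ≈ 0.908

0.908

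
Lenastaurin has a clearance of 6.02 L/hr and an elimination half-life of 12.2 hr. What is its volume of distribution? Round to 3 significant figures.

106 L

k = ln 2 / t½ = ln 2 / 12.2 = 0.05682 hr⁻¹
V = CL / k = 6.02 / 0.05682 ≈ 106 L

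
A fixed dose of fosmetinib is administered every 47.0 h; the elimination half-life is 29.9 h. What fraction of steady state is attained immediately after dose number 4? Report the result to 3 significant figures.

0.987

k = ln 2 / 29.9 = 0.02318 h⁻¹
f_n = 1 − e^(−nkτ) = 1 − e^(−4 × 0.02318 × 47.0) = 1 − e^(−4.358) = 1 − 0.01280 ≈ 0.987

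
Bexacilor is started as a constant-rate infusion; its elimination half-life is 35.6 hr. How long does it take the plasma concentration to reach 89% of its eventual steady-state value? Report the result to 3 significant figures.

k = ln 2 / 35.6 = 0.01947 hr⁻¹
f = 1 − e^(−kt)  ⇒  t = −ln(1 − f) / k
t = −ln(1 − 0.89) / 0.01947 = 2.207 / 0.01947 ≈ 113 hours

113 hours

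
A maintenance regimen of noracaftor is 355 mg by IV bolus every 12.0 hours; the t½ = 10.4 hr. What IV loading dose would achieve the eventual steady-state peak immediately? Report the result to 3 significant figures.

645 mg

k = ln 2 / 10.4 = 0.06665 hr⁻¹
Accumulation ratio R = 1 / (1 − e^(−kτ)) = 1 / (1 − e^(−0.06665×12.0)) = 1 / (1 − 0.4494) = 1.816
Loading dose = maintenance dose × R = 355 × 1.816 ≈ 645 mg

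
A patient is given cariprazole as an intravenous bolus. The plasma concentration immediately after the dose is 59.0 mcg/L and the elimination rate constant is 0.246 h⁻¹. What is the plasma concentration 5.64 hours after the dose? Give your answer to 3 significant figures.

14.7 mcg/L

C(t) = C₀ e^(−kt) = 59.0 × e^(−0.2460 × 5.64) = 59.0 × e^(−1.387) = 59.0 × 0.2497 ≈ 14.7 mcg/L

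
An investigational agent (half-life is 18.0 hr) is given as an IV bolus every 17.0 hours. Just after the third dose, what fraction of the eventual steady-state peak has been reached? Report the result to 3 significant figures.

k = ln 2 / 18.0 = 0.03851 hr⁻¹
f_n = 1 − e^(−nkτ) = 1 − e^(−3 × 0.03851 × 17.0) = 1 − e^(−1.964) = 1 − 0.1403 ≈ 0.860

0.860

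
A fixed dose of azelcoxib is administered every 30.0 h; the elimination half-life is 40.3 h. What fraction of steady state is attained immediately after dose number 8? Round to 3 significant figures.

0.984

k = ln 2 / 40.3 = 0.01720 h⁻¹
f_n = 1 − e^(−nkτ) = 1 − e^(−8 × 0.01720 × 30.0) = 1 − e^(−4.128) = 1 − 0.01612 ≈ 0.984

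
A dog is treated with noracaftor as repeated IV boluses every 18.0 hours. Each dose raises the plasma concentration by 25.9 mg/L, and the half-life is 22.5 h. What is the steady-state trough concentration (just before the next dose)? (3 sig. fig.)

k = ln 2 / 22.5 = 0.03081 h⁻¹
Fraction remaining after one interval: e^(−kτ) = e^(−0.03081 × 18.0) = 0.5743
R = 1 / (1 − 0.5743) = 2.349
Css,max = 25.9 × 2.349 = 60.85 mg/L
Css,min = Css,max × e^(−kτ) = 60.85 × 0.5743 ≈ 34.9 mg/L

34.9 mg/L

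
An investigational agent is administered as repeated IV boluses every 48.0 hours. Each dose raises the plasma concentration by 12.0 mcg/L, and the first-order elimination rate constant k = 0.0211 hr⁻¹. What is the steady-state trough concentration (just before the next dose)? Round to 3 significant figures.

Fraction remaining after one interval: e^(−kτ) = e^(−0.02110 × 48.0) = 0.3632
R = 1 / (1 − 0.3632) = 1.570
Css,max = 12.0 × 1.570 = 18.84 mcg/L
Css,min = Css,max × e^(−kτ) = 18.84 × 0.3632 ≈ 6.84 mcg/L

6.84 mcg/L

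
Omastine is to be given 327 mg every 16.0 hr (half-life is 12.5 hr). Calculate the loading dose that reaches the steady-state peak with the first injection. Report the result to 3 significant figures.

556 mg

k = ln 2 / 12.5 = 0.05545 hr⁻¹
Accumulation ratio R = 1 / (1 − e^(−kτ)) = 1 / (1 − e^(−0.05545×16.0)) = 1 / (1 − 0.4118) = 1.700
Loading dose = maintenance dose × R = 327 × 1.700 ≈ 556 mg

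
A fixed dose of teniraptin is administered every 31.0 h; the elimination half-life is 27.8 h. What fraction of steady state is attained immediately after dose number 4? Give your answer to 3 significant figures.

0.955

k = ln 2 / 27.8 = 0.02493 h⁻¹
f_n = 1 − e^(−nkτ) = 1 − e^(−4 × 0.02493 × 31.0) = 1 − e^(−3.092) = 1 − 0.04542 ≈ 0.955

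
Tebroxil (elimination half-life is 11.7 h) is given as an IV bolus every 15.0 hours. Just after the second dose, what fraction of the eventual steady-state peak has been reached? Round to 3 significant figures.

0.831

k = ln 2 / 11.7 = 0.05924 h⁻¹
f_n = 1 − e^(−nkτ) = 1 − e^(−2 × 0.05924 × 15.0) = 1 − e^(−1.777) = 1 − 0.1691 ≈ 0.831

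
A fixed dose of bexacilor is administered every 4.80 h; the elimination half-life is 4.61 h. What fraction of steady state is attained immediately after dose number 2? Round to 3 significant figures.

0.764

k = ln 2 / 4.61 = 0.1504 h⁻¹
f_n = 1 − e^(−nkτ) = 1 − e^(−2 × 0.1504 × 4.80) = 1 − e^(−1.443) = 1 − 0.2361 ≈ 0.764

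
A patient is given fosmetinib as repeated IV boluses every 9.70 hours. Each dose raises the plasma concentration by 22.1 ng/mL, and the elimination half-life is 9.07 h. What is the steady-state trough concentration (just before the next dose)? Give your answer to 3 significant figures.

k = ln 2 / 9.07 = 0.07642 h⁻¹
Fraction remaining after one interval: e^(−kτ) = e^(−0.07642 × 9.70) = 0.4765
R = 1 / (1 − 0.4765) = 1.910
Css,max = 22.1 × 1.910 = 42.22 ng/mL
Css,min = Css,max × e^(−kτ) = 42.22 × 0.4765 ≈ 20.1 ng/mL

20.1 ng/mL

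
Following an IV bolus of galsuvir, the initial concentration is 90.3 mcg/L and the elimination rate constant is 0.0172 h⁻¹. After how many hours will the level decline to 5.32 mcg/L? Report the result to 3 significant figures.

165 hours

C(t) = C₀ e^(−kt)  ⇒  t = ln(C₀/C) / k
t = ln(90.3/5.32) / 0.01720 = 2.832 / 0.01720 ≈ 165 hours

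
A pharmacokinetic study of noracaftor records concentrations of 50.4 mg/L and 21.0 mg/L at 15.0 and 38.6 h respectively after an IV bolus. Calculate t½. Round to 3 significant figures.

18.7 hours

k = ln(C₁/C₂) / (t₂ − t₁) = ln(50.4/21.0) / (38.6 − 15.0)
  = 0.8755 / 23.60 = 0.03710 h⁻¹
t½ = ln 2 / k = ln 2 / 0.03710 ≈ 18.7 hours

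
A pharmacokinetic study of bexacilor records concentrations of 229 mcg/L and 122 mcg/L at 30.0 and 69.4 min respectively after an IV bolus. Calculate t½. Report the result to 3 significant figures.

43.4 minutes

k = ln(C₁/C₂) / (t₂ − t₁) = ln(229/122) / (69.4 − 30.0)
  = 0.6297 / 39.40 = 0.01598 min⁻¹
t½ = ln 2 / k = ln 2 / 0.01598 ≈ 43.4 minutes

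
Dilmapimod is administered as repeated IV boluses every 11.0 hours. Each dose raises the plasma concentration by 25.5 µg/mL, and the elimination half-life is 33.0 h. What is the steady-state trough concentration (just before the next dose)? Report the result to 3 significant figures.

k = ln 2 / 33.0 = 0.02100 h⁻¹
Fraction remaining after one interval: e^(−kτ) = e^(−0.02100 × 11.0) = 0.7937
R = 1 / (1 − 0.7937) = 4.847
Css,max = 25.5 × 4.847 = 123.6 µg/mL
Css,min = Css,max × e^(−kτ) = 123.6 × 0.7937 ≈ 98.1 µg/mL

98.1 µg/mL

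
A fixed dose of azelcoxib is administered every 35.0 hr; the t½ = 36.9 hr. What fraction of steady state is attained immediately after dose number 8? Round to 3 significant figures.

0.995

k = ln 2 / 36.9 = 0.01878 hr⁻¹
f_n = 1 − e^(−nkτ) = 1 − e^(−8 × 0.01878 × 35.0) = 1 − e^(−5.260) = 1 − 0.005197 ≈ 0.995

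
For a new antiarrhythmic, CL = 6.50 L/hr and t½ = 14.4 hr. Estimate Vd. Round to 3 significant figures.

135 L

k = ln 2 / t½ = ln 2 / 14.4 = 0.04814 hr⁻¹
V = CL / k = 6.50 / 0.04814 ≈ 135 L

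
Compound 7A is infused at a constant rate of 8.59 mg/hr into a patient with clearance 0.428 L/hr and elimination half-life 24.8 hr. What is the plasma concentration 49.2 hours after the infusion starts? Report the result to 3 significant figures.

15.0 µg/mL

Css = rate / CL = 8.59 / 0.428 = 20.07 µg/mL
k = ln 2 / 24.8 = 0.02795 hr⁻¹
C(t) = Css (1 − e^(−kt)) = 20.07 × (1 − e^(−1.375)) = 20.07 × 0.7472 ≈ 15.0 µg/mL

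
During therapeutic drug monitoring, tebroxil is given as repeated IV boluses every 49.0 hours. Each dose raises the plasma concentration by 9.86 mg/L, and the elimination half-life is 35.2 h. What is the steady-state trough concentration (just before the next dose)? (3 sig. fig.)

k = ln 2 / 35.2 = 0.01969 h⁻¹
Fraction remaining after one interval: e^(−kτ) = e^(−0.01969 × 49.0) = 0.3810
R = 1 / (1 − 0.3810) = 1.616
Css,max = 9.86 × 1.616 = 15.93 mg/L
Css,min = Css,max × e^(−kτ) = 15.93 × 0.3810 ≈ 6.07 mg/L

6.07 mg/L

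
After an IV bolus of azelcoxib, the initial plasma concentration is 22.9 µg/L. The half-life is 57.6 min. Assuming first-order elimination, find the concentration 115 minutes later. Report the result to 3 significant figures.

5.74 µg/L

k = ln 2 / 57.6 = 0.01203 min⁻¹
115 min is 1.997 half-lives, so C = 22.9 × (1/2)^1.997 = 22.9 × 0.2506 ≈ 5.74 µg/L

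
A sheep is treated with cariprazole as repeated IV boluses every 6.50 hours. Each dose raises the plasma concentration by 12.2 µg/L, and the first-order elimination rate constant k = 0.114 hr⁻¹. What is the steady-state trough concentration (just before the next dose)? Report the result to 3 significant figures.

11.1 µg/L

Fraction remaining after one interval: e^(−kτ) = e^(−0.1140 × 6.50) = 0.4766
R = 1 / (1 − 0.4766) = 1.911
Css,max = 12.2 × 1.911 = 23.31 µg/L
Css,min = Css,max × e^(−kτ) = 23.31 × 0.4766 ≈ 11.1 µg/L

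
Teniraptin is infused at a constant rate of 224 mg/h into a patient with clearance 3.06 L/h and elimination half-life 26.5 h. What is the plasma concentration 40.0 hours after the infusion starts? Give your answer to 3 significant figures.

47.5 mg/L

Css = rate / CL = 224 / 3.06 = 73.20 mg/L
k = ln 2 / 26.5 = 0.02616 h⁻¹
C(t) = Css (1 − e^(−kt)) = 73.20 × (1 − e^(−1.046)) = 73.20 × 0.6488 ≈ 47.5 mg/L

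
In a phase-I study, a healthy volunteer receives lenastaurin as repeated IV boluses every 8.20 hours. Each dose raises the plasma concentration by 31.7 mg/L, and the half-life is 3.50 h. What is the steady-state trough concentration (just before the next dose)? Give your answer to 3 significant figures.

7.78 mg/L

k = ln 2 / 3.50 = 0.1980 h⁻¹
Fraction remaining after one interval: e^(−kτ) = e^(−0.1980 × 8.20) = 0.1971
R = 1 / (1 − 0.1971) = 1.246
Css,max = 31.7 × 1.246 = 39.48 mg/L
Css,min = Css,max × e^(−kτ) = 39.48 × 0.1971 ≈ 7.78 mg/L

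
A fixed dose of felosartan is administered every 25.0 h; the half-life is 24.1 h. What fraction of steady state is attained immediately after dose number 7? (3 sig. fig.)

k = ln 2 / 24.1 = 0.02876 h⁻¹
f_n = 1 − e^(−nkτ) = 1 − e^(−7 × 0.02876 × 25.0) = 1 − e^(−5.033) = 1 − 0.006518 ≈ 0.993

0.993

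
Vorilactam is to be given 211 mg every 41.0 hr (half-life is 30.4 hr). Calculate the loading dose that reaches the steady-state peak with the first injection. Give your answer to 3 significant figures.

347 mg

k = ln 2 / 30.4 = 0.02280 hr⁻¹
Accumulation ratio R = 1 / (1 − e^(−kτ)) = 1 / (1 − e^(−0.02280×41.0)) = 1 / (1 − 0.3926) = 1.646
Loading dose = maintenance dose × R = 211 × 1.646 ≈ 347 mg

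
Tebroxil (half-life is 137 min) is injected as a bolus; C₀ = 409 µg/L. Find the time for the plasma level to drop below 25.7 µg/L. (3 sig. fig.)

k = ln 2 / 137 = 0.005059 min⁻¹
C(t) = C₀ e^(−kt)  ⇒  t = ln(C₀/C) / k
t = ln(409/25.7) / 0.005059 = 2.767 / 0.005059 ≈ 547 minutes

547 minutes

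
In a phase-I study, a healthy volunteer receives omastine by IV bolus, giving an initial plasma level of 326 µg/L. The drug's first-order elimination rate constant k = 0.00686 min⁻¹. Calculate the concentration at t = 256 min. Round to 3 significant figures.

56.3 µg/L

C(t) = C₀ e^(−kt) = 326 × e^(−0.006860 × 256) = 326 × e^(−1.756) = 326 × 0.1727 ≈ 56.3 µg/L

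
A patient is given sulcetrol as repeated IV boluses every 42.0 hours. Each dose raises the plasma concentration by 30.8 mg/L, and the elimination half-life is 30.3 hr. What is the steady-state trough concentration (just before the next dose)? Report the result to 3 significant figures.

k = ln 2 / 30.3 = 0.02288 hr⁻¹
Fraction remaining after one interval: e^(−kτ) = e^(−0.02288 × 42.0) = 0.3826
R = 1 / (1 − 0.3826) = 1.620
Css,max = 30.8 × 1.620 = 49.89 mg/L
Css,min = Css,max × e^(−kτ) = 49.89 × 0.3826 ≈ 19.1 mg/L

19.1 mg/L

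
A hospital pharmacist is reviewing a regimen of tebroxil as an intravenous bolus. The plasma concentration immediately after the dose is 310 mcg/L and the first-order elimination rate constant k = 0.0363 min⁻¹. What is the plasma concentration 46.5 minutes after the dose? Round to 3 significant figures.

57.3 mcg/L

C(t) = C₀ e^(−kt) = 310 × e^(−0.03630 × 46.5) = 310 × e^(−1.688) = 310 × 0.1849 ≈ 57.3 mcg/L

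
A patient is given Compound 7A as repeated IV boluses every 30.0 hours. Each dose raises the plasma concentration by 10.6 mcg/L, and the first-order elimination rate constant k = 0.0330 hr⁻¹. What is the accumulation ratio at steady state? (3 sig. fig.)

Fraction remaining after one interval: e^(−kτ) = e^(−0.03300 × 30.0) = 0.3716
R = 1 / (1 − 0.3716) = 1 / 0.6284 ≈ 1.59

1.59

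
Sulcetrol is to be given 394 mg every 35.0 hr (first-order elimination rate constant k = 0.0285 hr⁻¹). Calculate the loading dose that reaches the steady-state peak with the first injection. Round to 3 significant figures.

624 mg

Accumulation ratio R = 1 / (1 − e^(−kτ)) = 1 / (1 − e^(−0.02850×35.0)) = 1 / (1 − 0.3688) = 1.584
Loading dose = maintenance dose × R = 394 × 1.584 ≈ 624 mg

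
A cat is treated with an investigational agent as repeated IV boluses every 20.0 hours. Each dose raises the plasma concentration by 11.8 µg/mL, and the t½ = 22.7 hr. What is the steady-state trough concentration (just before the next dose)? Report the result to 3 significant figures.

14.0 µg/mL

k = ln 2 / 22.7 = 0.03054 hr⁻¹
Fraction remaining after one interval: e^(−kτ) = e^(−0.03054 × 20.0) = 0.5430
R = 1 / (1 − 0.5430) = 2.188
Css,max = 11.8 × 2.188 = 25.82 µg/mL
Css,min = Css,max × e^(−kτ) = 25.82 × 0.5430 ≈ 14.0 µg/mL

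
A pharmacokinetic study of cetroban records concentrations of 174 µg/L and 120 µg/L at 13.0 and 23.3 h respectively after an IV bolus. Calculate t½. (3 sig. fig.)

k = ln(C₁/C₂) / (t₂ − t₁) = ln(174/120) / (23.3 − 13.0)
  = 0.3716 / 10.30 = 0.03607 h⁻¹
t½ = ln 2 / k = ln 2 / 0.03607 ≈ 19.2 hours

19.2 hours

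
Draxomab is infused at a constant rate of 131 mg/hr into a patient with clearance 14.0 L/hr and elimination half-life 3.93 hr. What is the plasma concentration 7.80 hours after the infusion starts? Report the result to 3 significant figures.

Css = rate / CL = 131 / 14.0 = 9.357 µg/mL
k = ln 2 / 3.93 = 0.1764 hr⁻¹
C(t) = Css (1 − e^(−kt)) = 9.357 × (1 − e^(−1.376)) = 9.357 × 0.7473 ≈ 6.99 µg/mL

6.99 µg/mL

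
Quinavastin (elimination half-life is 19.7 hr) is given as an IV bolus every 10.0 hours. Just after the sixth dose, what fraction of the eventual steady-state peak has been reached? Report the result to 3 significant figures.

0.879

k = ln 2 / 19.7 = 0.03519 hr⁻¹
f_n = 1 − e^(−nkτ) = 1 − e^(−6 × 0.03519 × 10.0) = 1 − e^(−2.111) = 1 − 0.1211 ≈ 0.879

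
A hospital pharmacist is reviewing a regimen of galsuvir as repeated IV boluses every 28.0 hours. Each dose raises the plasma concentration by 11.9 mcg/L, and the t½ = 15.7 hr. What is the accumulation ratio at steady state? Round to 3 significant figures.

1.41

k = ln 2 / 15.7 = 0.04415 hr⁻¹
Fraction remaining after one interval: e^(−kτ) = e^(−0.04415 × 28.0) = 0.2905
R = 1 / (1 − 0.2905) = 1 / 0.7095 ≈ 1.41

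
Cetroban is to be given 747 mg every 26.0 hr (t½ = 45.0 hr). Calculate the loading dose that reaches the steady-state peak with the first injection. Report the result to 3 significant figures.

2260 mg

k = ln 2 / 45.0 = 0.01540 hr⁻¹
Accumulation ratio R = 1 / (1 − e^(−kτ)) = 1 / (1 − e^(−0.01540×26.0)) = 1 / (1 − 0.6700) = 3.030
Loading dose = maintenance dose × R = 747 × 3.030 ≈ 2260 mg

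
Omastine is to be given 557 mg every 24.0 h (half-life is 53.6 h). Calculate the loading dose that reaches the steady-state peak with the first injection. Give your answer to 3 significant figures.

k = ln 2 / 53.6 = 0.01293 h⁻¹
Accumulation ratio R = 1 / (1 − e^(−kτ)) = 1 / (1 − e^(−0.01293×24.0)) = 1 / (1 − 0.7332) = 3.748
Loading dose = maintenance dose × R = 557 × 3.748 ≈ 2090 mg

2090 mg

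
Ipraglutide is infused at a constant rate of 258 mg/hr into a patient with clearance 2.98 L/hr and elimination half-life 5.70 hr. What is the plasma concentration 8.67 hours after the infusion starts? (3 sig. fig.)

Css = rate / CL = 258 / 2.98 = 86.58 mg/L
k = ln 2 / 5.70 = 0.1216 hr⁻¹
C(t) = Css (1 − e^(−kt)) = 86.58 × (1 − e^(−1.054)) = 86.58 × 0.6516 ≈ 56.4 mg/L

56.4 mg/L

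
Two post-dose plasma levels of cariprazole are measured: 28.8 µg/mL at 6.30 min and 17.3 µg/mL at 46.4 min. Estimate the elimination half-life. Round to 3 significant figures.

54.5 minutes

k = ln(C₁/C₂) / (t₂ − t₁) = ln(28.8/17.3) / (46.4 − 6.30)
  = 0.5097 / 40.10 = 0.01271 min⁻¹
t½ = ln 2 / k = ln 2 / 0.01271 ≈ 54.5 minutes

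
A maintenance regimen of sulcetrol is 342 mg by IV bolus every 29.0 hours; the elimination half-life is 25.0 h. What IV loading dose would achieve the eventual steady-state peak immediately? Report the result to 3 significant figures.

k = ln 2 / 25.0 = 0.02773 h⁻¹
Accumulation ratio R = 1 / (1 − e^(−kτ)) = 1 / (1 − e^(−0.02773×29.0)) = 1 / (1 − 0.4475) = 1.810
Loading dose = maintenance dose × R = 342 × 1.810 ≈ 619 mg

619 mg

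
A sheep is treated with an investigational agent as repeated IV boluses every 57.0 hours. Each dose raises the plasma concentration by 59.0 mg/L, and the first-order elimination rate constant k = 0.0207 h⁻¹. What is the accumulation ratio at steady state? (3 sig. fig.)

Fraction remaining after one interval: e^(−kτ) = e^(−0.02070 × 57.0) = 0.3073
R = 1 / (1 − 0.3073) = 1 / 0.6927 ≈ 1.44

1.44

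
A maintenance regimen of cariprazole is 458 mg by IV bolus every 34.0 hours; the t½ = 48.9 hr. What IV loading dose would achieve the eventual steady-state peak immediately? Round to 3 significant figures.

k = ln 2 / 48.9 = 0.01417 hr⁻¹
Accumulation ratio R = 1 / (1 − e^(−kτ)) = 1 / (1 − e^(−0.01417×34.0)) = 1 / (1 − 0.6176) = 2.615
Loading dose = maintenance dose × R = 458 × 2.615 ≈ 1200 mg

1200 mg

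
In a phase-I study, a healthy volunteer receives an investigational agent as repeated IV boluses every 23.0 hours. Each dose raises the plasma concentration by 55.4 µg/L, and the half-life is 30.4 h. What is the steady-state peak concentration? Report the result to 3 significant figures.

k = ln 2 / 30.4 = 0.02280 h⁻¹
Fraction remaining after one interval: e^(−kτ) = e^(−0.02280 × 23.0) = 0.5919
R = 1 / (1 − 0.5919) = 2.450
Css,max = 55.4 × 2.450 ≈ 136 µg/L

136 µg/L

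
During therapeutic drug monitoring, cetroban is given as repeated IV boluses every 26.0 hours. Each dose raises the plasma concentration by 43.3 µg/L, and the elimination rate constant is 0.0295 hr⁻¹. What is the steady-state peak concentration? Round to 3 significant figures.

Fraction remaining after one interval: e^(−kτ) = e^(−0.02950 × 26.0) = 0.4644
R = 1 / (1 − 0.4644) = 1.867
Css,max = 43.3 × 1.867 ≈ 80.8 µg/L

80.8 µg/L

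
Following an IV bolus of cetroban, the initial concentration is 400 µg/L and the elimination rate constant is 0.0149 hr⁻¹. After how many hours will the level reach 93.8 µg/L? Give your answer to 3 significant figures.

C(t) = C₀ e^(−kt)  ⇒  t = ln(C₀/C) / k
t = ln(400/93.8) / 0.01490 = 1.450 / 0.01490 ≈ 97.3 hours

97.3 hours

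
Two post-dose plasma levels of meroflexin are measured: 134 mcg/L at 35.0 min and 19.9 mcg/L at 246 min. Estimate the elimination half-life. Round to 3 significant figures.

76.7 minutes

k = ln(C₁/C₂) / (t₂ − t₁) = ln(134/19.9) / (246 − 35.0)
  = 1.907 / 211.0 = 0.009038 min⁻¹
t½ = ln 2 / k = ln 2 / 0.009038 ≈ 76.7 minutes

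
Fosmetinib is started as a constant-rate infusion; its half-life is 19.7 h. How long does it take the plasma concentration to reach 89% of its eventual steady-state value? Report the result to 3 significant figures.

k = ln 2 / 19.7 = 0.03519 h⁻¹
f = 1 − e^(−kt)  ⇒  t = −ln(1 − f) / k
t = −ln(1 − 0.89) / 0.03519 = 2.207 / 0.03519 ≈ 62.7 hours

62.7 hours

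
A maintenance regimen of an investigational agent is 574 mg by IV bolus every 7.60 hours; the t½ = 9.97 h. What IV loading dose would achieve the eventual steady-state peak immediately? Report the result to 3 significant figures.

1400 mg

k = ln 2 / 9.97 = 0.06952 h⁻¹
Accumulation ratio R = 1 / (1 − e^(−kτ)) = 1 / (1 − e^(−0.06952×7.60)) = 1 / (1 − 0.5896) = 2.436
Loading dose = maintenance dose × R = 574 × 2.436 ≈ 1400 mg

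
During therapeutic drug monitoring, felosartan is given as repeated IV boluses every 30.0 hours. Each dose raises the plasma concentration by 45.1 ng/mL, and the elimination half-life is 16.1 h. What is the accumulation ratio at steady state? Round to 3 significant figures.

1.38

k = ln 2 / 16.1 = 0.04305 h⁻¹
Fraction remaining after one interval: e^(−kτ) = e^(−0.04305 × 30.0) = 0.2748
R = 1 / (1 − 0.2748) = 1 / 0.7252 ≈ 1.38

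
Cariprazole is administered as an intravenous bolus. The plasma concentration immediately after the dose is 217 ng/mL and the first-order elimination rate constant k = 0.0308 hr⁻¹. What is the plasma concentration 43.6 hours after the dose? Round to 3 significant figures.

56.7 ng/mL

C(t) = C₀ e^(−kt) = 217 × e^(−0.03080 × 43.6) = 217 × e^(−1.343) = 217 × 0.2611 ≈ 56.7 ng/mL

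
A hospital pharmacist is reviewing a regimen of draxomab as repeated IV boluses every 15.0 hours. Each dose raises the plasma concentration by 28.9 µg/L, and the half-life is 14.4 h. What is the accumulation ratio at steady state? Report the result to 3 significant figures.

1.94

k = ln 2 / 14.4 = 0.04814 h⁻¹
Fraction remaining after one interval: e^(−kτ) = e^(−0.04814 × 15.0) = 0.4858
R = 1 / (1 − 0.4858) = 1 / 0.5142 ≈ 1.94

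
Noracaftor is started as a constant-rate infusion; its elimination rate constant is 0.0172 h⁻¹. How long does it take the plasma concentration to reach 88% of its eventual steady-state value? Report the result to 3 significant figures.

123 hours

f = 1 − e^(−kt)  ⇒  t = −ln(1 − f) / k
t = −ln(1 − 0.88) / 0.01720 = 2.120 / 0.01720 ≈ 123 hours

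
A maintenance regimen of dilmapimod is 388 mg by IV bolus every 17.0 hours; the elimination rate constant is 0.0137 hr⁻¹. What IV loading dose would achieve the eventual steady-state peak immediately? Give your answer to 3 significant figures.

1870 mg

Accumulation ratio R = 1 / (1 − e^(−kτ)) = 1 / (1 − e^(−0.01370×17.0)) = 1 / (1 − 0.7922) = 4.813
Loading dose = maintenance dose × R = 388 × 4.813 ≈ 1870 mg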